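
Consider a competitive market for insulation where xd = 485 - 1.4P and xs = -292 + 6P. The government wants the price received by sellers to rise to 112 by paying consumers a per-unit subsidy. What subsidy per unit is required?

Required subsidy s = 37 per unit

At a seller price of 112, quantity supplied is -292 + 6·112 = 380.
Buyers absorb 380 only when they pay Pb with 485 − 1.4·Pb = 380, i.e. Pb = 75.
s = Ps − Pb = 112 − 75 = 37.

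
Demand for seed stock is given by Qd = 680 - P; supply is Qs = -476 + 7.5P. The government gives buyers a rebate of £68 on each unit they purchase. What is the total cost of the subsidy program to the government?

Government cost = £41072

Pre-subsidy: 680 - P = -476 + 7.5P gives P* = 136, Q* = 544.
With the rebate, buyers effectively pay Pb = Ps − 68, where Ps is the price sellers receive.
Demand in terms of Ps becomes Qd = 680 − 1(Ps − 68) = 748 - Ps. Setting this equal to supply: 748 - Ps = -476 + 7.5Ps, so Ps = 144.
Buyers pay Pb = 144 − 68 = 76; Q' = -476 + 7.5·144 = 604.
Government outlay = subsidy × quantity = 68 × 604 = 41072.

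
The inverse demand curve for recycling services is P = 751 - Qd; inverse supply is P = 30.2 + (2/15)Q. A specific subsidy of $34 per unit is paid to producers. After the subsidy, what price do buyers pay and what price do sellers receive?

Pre-subsidy: 751 - Q = 30.2 + (2/15)Q gives Q* = 636 and P* = 115.
With the subsidy, sellers receive Ps = Pb + 34 for each unit, where Pb is the price buyers pay.
On the curves, Pb = 751 - Q and Ps = 30.2 + (2/15)Q; the wedge Ps − Pb = 34 gives 30.2 + (2/15)Q − (751 - Q) = 34, so Q' = 666.
Then Pb = 751 − 1·666 = 85 and Ps = 30.2 + (2/15)·666 = 119.

Buyers pay $85; sellers receive $119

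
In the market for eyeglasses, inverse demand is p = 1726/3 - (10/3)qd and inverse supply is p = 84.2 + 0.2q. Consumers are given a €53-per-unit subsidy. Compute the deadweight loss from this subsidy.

Pre-subsidy: 1726/3 - (10/3)q = 84.2 + 0.2q gives q* = 139 and p* = 112.
With the rebate, buyers effectively pay pb = ps − 53, where ps is the price sellers receive.
On the curves, pb = 1726/3 - (10/3)q and ps = 84.2 + 0.2q; the wedge ps − pb = 53 gives 84.2 + 0.2q − (1726/3 - (10/3)q) = 53, so q' = 154.
Then pb = 1726/3 − (10/3)·154 = 62 and ps = 84.2 + 0.2·154 = 115.
The subsidy expands output by 154 − 139 = 15 past the efficient level; on those units the gap between marginal cost and willingness to pay runs from 0 up to 53.
DWL = ½ × 53 × 15 = 397.5.

Deadweight loss = €397.5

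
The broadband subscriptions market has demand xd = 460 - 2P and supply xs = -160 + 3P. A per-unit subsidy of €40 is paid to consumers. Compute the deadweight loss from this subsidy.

Pre-subsidy: 460 - 2P = -160 + 3P gives P* = 124, x* = 212.
With the rebate, buyers effectively pay Pb = Ps − 40, where Ps is the price sellers receive.
Demand in terms of Ps becomes xd = 460 − 2(Ps − 40) = 540 - 2Ps. Setting this equal to supply: 540 - 2Ps = -160 + 3Ps, so Ps = 140.
Buyers pay Pb = 140 − 40 = 100; x' = -160 + 3·140 = 260.
The subsidy expands output by 260 − 212 = 48 past the efficient level; on those units the gap between marginal cost and willingness to pay runs from 0 up to 40.
DWL = ½ × 40 × 48 = 960.

Deadweight loss = €960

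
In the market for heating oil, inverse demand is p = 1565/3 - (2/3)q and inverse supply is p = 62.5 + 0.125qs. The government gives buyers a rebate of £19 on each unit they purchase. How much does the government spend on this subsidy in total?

Government cost = £11476

Pre-subsidy: 1565/3 - (2/3)q = 62.5 + 0.125q gives q* = 580 and p* = 135.
With the rebate, buyers effectively pay pb = ps − 19, where ps is the price sellers receive.
On the curves, pb = 1565/3 - (2/3)q and ps = 62.5 + 0.125q; the wedge ps − pb = 19 gives 62.5 + 0.125q − (1565/3 - (2/3)q) = 19, so q' = 604.
Then pb = 1565/3 − (2/3)·604 = 119 and ps = 62.5 + 0.125·604 = 138.
Government outlay = subsidy × quantity = 19 × 604 = 11476.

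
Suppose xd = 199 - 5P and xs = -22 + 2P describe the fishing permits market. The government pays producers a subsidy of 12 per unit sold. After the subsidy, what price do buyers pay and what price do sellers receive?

Buyers pay 197/7; sellers receive 281/7

Pre-subsidy: 199 - 5P = -22 + 2P gives P* = 221/7, x* = 288/7.
With the subsidy, sellers receive Ps = Pb + 12 for each unit, where Pb is the price buyers pay.
Supply in terms of Pb becomes xs = -22 + 2(Pb + 12) = 2 + 2Pb. Setting this equal to demand: 199 - 5Pb = 2 + 2Pb, so Pb = 197/7.
Sellers receive Ps = 197/7 + 12 = 281/7; x' = 199 − 5·(197/7) = 408/7.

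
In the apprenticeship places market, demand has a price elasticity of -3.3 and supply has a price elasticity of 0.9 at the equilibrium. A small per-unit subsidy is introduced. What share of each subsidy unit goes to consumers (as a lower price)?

Consumer share = 3/14

For a small subsidy around the equilibrium, the benefit split depends on the relative slopes, which at a point are proportional to the elasticities.
Buyer share = εs/(εs + |εd|) = 0.9/(0.9 + 3.3) = 3/14; seller share = |εd|/(εs + |εd|) = 11/14.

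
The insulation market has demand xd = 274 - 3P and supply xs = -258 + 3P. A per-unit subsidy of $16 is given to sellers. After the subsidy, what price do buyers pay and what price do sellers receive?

Buyers pay 242/3; sellers receive 290/3

Pre-subsidy: 274 - 3P = -258 + 3P gives P* = 266/3, x* = 8.
With the subsidy, sellers receive Ps = Pb + 16 for each unit, where Pb is the price buyers pay.
Supply in terms of Pb becomes xs = -258 + 3(Pb + 16) = -210 + 3Pb. Setting this equal to demand: 274 - 3Pb = -210 + 3Pb, so Pb = 242/3.
Sellers receive Ps = 242/3 + 16 = 290/3; x' = 274 − 3·(242/3) = 32.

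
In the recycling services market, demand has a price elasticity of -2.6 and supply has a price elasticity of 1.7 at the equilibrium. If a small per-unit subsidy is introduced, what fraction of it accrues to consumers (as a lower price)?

For a small subsidy around the equilibrium, the benefit split depends on the relative slopes, which at a point are proportional to the elasticities.
Buyer share = εs/(εs + |εd|) = 1.7/(1.7 + 2.6) = 17/43; seller share = |εd|/(εs + |εd|) = 26/43.

Consumer share = 17/43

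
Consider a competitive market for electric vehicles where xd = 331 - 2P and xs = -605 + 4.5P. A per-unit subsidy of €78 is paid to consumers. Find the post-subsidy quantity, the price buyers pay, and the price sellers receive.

Pre-subsidy: 331 - 2P = -605 + 4.5P gives P* = 144, x* = 43.
With the rebate, buyers effectively pay Pb = Ps − 78, where Ps is the price sellers receive.
Demand in terms of Ps becomes xd = 331 − 2(Ps − 78) = 487 - 2Ps. Setting this equal to supply: 487 - 2Ps = -605 + 4.5Ps, so Ps = 168.
Buyers pay Pb = 168 − 78 = 90; x' = -605 + 4.5·168 = 151.

x' = 151; buyers pay €90; sellers receive €168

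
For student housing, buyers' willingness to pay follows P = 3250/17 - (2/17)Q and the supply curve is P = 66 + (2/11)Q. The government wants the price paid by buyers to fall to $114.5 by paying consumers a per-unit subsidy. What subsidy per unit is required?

At a buyer price of 114.5, quantity demanded is 1625 − 8.5·114.5 = 651.75.
Sellers supply 651.75 only when they receive Ps = 66 + (2/11)·651.75 = 184.5.
s = Ps − Pb = 184.5 − 114.5 = 70.

Required subsidy s = $70 per unit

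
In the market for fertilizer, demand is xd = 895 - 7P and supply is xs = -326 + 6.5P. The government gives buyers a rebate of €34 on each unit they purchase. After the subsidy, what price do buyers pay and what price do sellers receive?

Pre-subsidy: 895 - 7P = -326 + 6.5P gives P* = 814/9, x* = 2357/9.
With the rebate, buyers effectively pay Pb = Ps − 34, where Ps is the price sellers receive.
Demand in terms of Ps becomes xd = 895 − 7(Ps − 34) = 1133 - 7Ps. Setting this equal to supply: 1133 - 7Ps = -326 + 6.5Ps, so Ps = 2918/27.
Buyers pay Pb = 2918/27 − 34 = 2000/27; x' = -326 + 6.5·(2918/27) = 10165/27.

Buyers pay 2000/27; sellers receive 2918/27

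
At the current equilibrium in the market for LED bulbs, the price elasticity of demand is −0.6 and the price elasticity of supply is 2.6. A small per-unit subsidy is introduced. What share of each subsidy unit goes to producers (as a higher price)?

Producer share = 0.1875

For a small subsidy around the equilibrium, the benefit split depends on the relative slopes, which at a point are proportional to the elasticities.
Buyer share = εs/(εs + |εd|) = 2.6/(2.6 + 0.6) = 0.8125; seller share = |εd|/(εs + |εd|) = 0.1875.
So producers capture 0.1875 of the subsidy.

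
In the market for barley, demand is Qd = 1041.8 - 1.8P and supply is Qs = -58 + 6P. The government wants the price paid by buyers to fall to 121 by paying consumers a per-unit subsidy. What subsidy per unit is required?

Required subsidy s = 26 per unit

At a buyer price of 121, quantity demanded is 1041.8 − 1.8·121 = 824.
Sellers supply 824 only when they receive Ps with -58 + 6·Ps = 824, i.e. Ps = 147.
s = Ps − Pb = 147 − 121 = 26.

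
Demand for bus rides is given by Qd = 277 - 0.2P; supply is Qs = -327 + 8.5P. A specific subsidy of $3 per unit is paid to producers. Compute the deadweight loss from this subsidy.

Pre-subsidy: 277 - 0.2P = -327 + 8.5P gives P* = 6040/87, Q* = 22891/87.
With the subsidy, sellers receive Ps = Pb + 3 for each unit, where Pb is the price buyers pay.
Supply in terms of Pb becomes Qs = -327 + 8.5(Pb + 3) = -301.5 + 8.5Pb. Setting this equal to demand: 277 - 0.2Pb = -301.5 + 8.5Pb, so Pb = 5785/87.
Sellers receive Ps = 5785/87 + 3 = 6046/87; Q' = 277 − 0.2·(5785/87) = 22942/87.
The subsidy expands output by 22942/87 − 22891/87 = 17/29 past the efficient level; on those units the gap between marginal cost and willingness to pay runs from 0 up to 3.
DWL = ½ × 3 × 17/29 = 51/58.

Deadweight loss = 51/58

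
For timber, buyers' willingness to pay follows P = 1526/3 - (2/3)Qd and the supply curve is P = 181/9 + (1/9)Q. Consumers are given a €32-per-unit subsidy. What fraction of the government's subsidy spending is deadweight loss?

DWL / government spending = 144/4685

Pre-subsidy: 1526/3 - (2/3)Q = 181/9 + (1/9)Q gives Q* = 4397/7 and P* = 1888/21.
With the rebate, buyers effectively pay Pb = Ps − 32, where Ps is the price sellers receive.
On the curves, Pb = 1526/3 - (2/3)Q and Ps = 181/9 + (1/9)Q; the wedge Ps − Pb = 32 gives 181/9 + (1/9)Q − (1526/3 - (2/3)Q) = 32, so Q' = 4685/7.
Then Pb = 1526/3 − (2/3)·(4685/7) = 1312/21 and Ps = 181/9 + (1/9)·(4685/7) = 1984/21.
ΔCS = ½(4397/7 + 4685/7)(1888/21 − 1312/21) = 871872/49; ΔPS = ½(4397/7 + 4685/7)(1984/21 − 1888/21) = 145312/49.
Government spending = 32 × 4685/7 = 149920/7.
DWL = ½ × 32 × (4685/7 − 4397/7) = 4608/7; fraction = (4608/7) / (149920/7) = 144/4685.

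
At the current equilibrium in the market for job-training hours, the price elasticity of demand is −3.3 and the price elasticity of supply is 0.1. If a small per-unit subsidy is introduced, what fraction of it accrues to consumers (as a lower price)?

For a small subsidy around the equilibrium, the benefit split depends on the relative slopes, which at a point are proportional to the elasticities.
Buyer share = εs/(εs + |εd|) = 0.1/(0.1 + 3.3) = 1/34; seller share = |εd|/(εs + |εd|) = 33/34.

Consumer share = 1/34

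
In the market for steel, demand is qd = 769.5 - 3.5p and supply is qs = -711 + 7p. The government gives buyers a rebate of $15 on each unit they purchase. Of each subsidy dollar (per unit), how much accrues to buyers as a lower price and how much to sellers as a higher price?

Pre-subsidy: 769.5 - 3.5p = -711 + 7p gives p* = 141, q* = 276.
With the rebate, buyers effectively pay pb = ps − 15, where ps is the price sellers receive.
Demand in terms of ps becomes qd = 769.5 − 3.5(ps − 15) = 822 - 3.5ps. Setting this equal to supply: 822 - 3.5ps = -711 + 7ps, so ps = 146.
Buyers pay pb = 146 − 15 = 131; q' = -711 + 7·146 = 311.
Buyers' price falls by p* − pb = 141 − 131 = 10; sellers' price rises by ps − p* = 146 − 141 = 5.

Buyers gain $10 per unit; sellers gain $5 per unit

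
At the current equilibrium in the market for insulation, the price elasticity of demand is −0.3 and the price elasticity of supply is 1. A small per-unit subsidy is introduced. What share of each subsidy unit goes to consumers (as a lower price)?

For a small subsidy around the equilibrium, the benefit split depends on the relative slopes, which at a point are proportional to the elasticities.
Buyer share = εs/(εs + |εd|) = 1/(1 + 0.3) = 10/13; seller share = |εd|/(εs + |εd|) = 3/13.

Consumer share = 10/13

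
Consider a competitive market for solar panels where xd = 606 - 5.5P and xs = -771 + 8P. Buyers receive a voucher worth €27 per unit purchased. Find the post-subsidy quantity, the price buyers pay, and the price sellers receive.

x' = 133; buyers pay €86; sellers receive €113

Pre-subsidy: 606 - 5.5P = -771 + 8P gives P* = 102, x* = 45.
With the rebate, buyers effectively pay Pb = Ps − 27, where Ps is the price sellers receive.
Demand in terms of Ps becomes xd = 606 − 5.5(Ps − 27) = 754.5 - 5.5Ps. Setting this equal to supply: 754.5 - 5.5Ps = -771 + 8Ps, so Ps = 113.
Buyers pay Pb = 113 − 27 = 86; x' = -771 + 8·113 = 133.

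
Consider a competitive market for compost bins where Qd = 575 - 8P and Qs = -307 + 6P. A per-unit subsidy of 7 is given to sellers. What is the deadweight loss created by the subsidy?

Deadweight loss = 84

Pre-subsidy: 575 - 8P = -307 + 6P gives P* = 63, Q* = 71.
With the subsidy, sellers receive Ps = Pb + 7 for each unit, where Pb is the price buyers pay.
Supply in terms of Pb becomes Qs = -307 + 6(Pb + 7) = -265 + 6Pb. Setting this equal to demand: 575 - 8Pb = -265 + 6Pb, so Pb = 60.
Sellers receive Ps = 60 + 7 = 67; Q' = 575 − 8·60 = 95.
The subsidy expands output by 95 − 71 = 24 past the efficient level; on those units the gap between marginal cost and willingness to pay runs from 0 up to 7.
DWL = ½ × 7 × 24 = 84.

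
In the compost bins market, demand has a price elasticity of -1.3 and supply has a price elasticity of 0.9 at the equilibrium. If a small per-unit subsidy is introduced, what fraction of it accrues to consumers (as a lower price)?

Consumer share = 9/22

For a small subsidy around the equilibrium, the benefit split depends on the relative slopes, which at a point are proportional to the elasticities.
Buyer share = εs/(εs + |εd|) = 0.9/(0.9 + 1.3) = 9/22; seller share = |εd|/(εs + |εd|) = 13/22.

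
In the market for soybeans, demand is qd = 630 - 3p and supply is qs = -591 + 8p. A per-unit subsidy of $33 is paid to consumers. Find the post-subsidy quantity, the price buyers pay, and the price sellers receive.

Pre-subsidy: 630 - 3p = -591 + 8p gives p* = 111, q* = 297.
With the rebate, buyers effectively pay pb = ps − 33, where ps is the price sellers receive.
Demand in terms of ps becomes qd = 630 − 3(ps − 33) = 729 - 3ps. Setting this equal to supply: 729 - 3ps = -591 + 8ps, so ps = 120.
Buyers pay pb = 120 − 33 = 87; q' = -591 + 8·120 = 369.

q' = 369; buyers pay $87; sellers receive $120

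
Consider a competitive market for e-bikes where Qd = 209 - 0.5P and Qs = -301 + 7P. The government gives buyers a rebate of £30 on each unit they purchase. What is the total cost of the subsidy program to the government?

Pre-subsidy: 209 - 0.5P = -301 + 7P gives P* = 68, Q* = 175.
With the rebate, buyers effectively pay Pb = Ps − 30, where Ps is the price sellers receive.
Demand in terms of Ps becomes Qd = 209 − 0.5(Ps − 30) = 224 - 0.5Ps. Setting this equal to supply: 224 - 0.5Ps = -301 + 7Ps, so Ps = 70.
Buyers pay Pb = 70 − 30 = 40; Q' = -301 + 7·70 = 189.
Government outlay = subsidy × quantity = 30 × 189 = 5670.

Government cost = £5670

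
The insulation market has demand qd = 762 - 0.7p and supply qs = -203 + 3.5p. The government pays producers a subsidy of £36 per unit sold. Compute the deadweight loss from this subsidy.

Pre-subsidy: 762 - 0.7p = -203 + 3.5p gives p* = 4825/21, q* = 3607/6.
With the subsidy, sellers receive ps = pb + 36 for each unit, where pb is the price buyers pay.
Supply in terms of pb becomes qs = -203 + 3.5(pb + 36) = -77 + 3.5pb. Setting this equal to demand: 762 - 0.7pb = -77 + 3.5pb, so pb = 4195/21.
Sellers receive ps = 4195/21 + 36 = 4951/21; q' = 762 − 0.7·(4195/21) = 3733/6.
The subsidy expands output by 3733/6 − 3607/6 = 21 past the efficient level; on those units the gap between marginal cost and willingness to pay runs from 0 up to 36.
DWL = ½ × 36 × 21 = 378.

Deadweight loss = £378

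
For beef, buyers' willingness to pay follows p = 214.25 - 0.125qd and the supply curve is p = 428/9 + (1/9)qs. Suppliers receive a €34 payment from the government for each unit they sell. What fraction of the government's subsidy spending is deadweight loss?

Pre-subsidy: 214.25 - 0.125q = 428/9 + (1/9)q gives q* = 706 and p* = 126.
With the subsidy, sellers receive ps = pb + 34 for each unit, where pb is the price buyers pay.
On the curves, pb = 214.25 - 0.125q and ps = 428/9 + (1/9)q; the wedge ps − pb = 34 gives 428/9 + (1/9)q − (214.25 - 0.125q) = 34, so q' = 850.
Then pb = 214.25 − 0.125·850 = 108 and ps = 428/9 + (1/9)·850 = 142.
ΔCS = ½(706 + 850)(126 − 108) = 14004; ΔPS = ½(706 + 850)(142 − 126) = 12448.
Government spending = 34 × 850 = 28900.
DWL = ½ × 34 × (850 − 706) = 2448; fraction = 2448 / 28900 = 36/425.

DWL / government spending = 36/425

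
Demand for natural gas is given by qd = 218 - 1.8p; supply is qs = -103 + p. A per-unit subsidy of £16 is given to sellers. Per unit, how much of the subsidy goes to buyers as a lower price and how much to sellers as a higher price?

Buyers gain 40/7 per unit; sellers gain 72/7 per unit

Pre-subsidy: 218 - 1.8p = -103 + p gives p* = 1605/14, q* = 163/14.
With the subsidy, sellers receive ps = pb + 16 for each unit, where pb is the price buyers pay.
Supply in terms of pb becomes qs = -103 + 1(pb + 16) = -87 + pb. Setting this equal to demand: 218 - 1.8pb = -87 + pb, so pb = 1525/14.
Sellers receive ps = 1525/14 + 16 = 1749/14; q' = 218 − 1.8·(1525/14) = 307/14.
Buyers' price falls by p* − pb = 1605/14 − 1525/14 = 40/7; sellers' price rises by ps − p* = 1749/14 − 1605/14 = 72/7.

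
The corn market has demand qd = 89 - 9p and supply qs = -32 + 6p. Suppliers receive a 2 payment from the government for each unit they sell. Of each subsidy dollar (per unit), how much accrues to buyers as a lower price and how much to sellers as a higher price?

Buyers gain 0.8 per unit; sellers gain 1.2 per unit

Pre-subsidy: 89 - 9p = -32 + 6p gives p* = 121/15, q* = 16.4.
With the subsidy, sellers receive ps = pb + 2 for each unit, where pb is the price buyers pay.
Supply in terms of pb becomes qs = -32 + 6(pb + 2) = -20 + 6pb. Setting this equal to demand: 89 - 9pb = -20 + 6pb, so pb = 109/15.
Sellers receive ps = 109/15 + 2 = 139/15; q' = 89 − 9·(109/15) = 23.6.
Buyers' price falls by p* − pb = 121/15 − 109/15 = 0.8; sellers' price rises by ps − p* = 139/15 − 121/15 = 1.2.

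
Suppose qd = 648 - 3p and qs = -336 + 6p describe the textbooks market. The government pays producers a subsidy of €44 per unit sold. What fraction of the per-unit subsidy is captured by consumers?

Consumer share = 2/3

Pre-subsidy: 648 - 3p = -336 + 6p gives p* = 328/3, q* = 320.
With the subsidy, sellers receive ps = pb + 44 for each unit, where pb is the price buyers pay.
Supply in terms of pb becomes qs = -336 + 6(pb + 44) = -72 + 6pb. Setting this equal to demand: 648 - 3pb = -72 + 6pb, so pb = 80.
Sellers receive ps = 80 + 44 = 124; q' = 648 − 3·80 = 408.
Buyers' price falls by p* − pb = 328/3 − 80 = 88/3; sellers' price rises by ps − p* = 124 − 328/3 = 44/3.
So consumers capture (88/3)/44 = 2/3 of each unit of subsidy.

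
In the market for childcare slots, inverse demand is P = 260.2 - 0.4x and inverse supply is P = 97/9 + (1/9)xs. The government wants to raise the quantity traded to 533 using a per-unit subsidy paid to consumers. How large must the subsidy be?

Required subsidy s = 23 per unit

At x = 533, from the demand curve buyers pay Pb = 260.2 − 0.4·533 = 47; from the supply curve sellers need Ps = 97/9 + (1/9)·533 = 70.
The subsidy must fill the gap: s = Ps − Pb = 70 − 47 = 23.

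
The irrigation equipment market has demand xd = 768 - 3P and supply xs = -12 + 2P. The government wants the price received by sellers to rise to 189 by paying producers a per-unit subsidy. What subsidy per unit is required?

At a seller price of 189, quantity supplied is -12 + 2·189 = 366.
Buyers absorb 366 only when they pay Pb with 768 − 3·Pb = 366, i.e. Pb = 134.
s = Ps − Pb = 189 − 134 = 55.

Required subsidy s = 55 per unit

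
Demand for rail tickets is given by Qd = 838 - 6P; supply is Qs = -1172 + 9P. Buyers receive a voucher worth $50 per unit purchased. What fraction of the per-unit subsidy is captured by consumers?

Pre-subsidy: 838 - 6P = -1172 + 9P gives P* = 134, Q* = 34.
With the rebate, buyers effectively pay Pb = Ps − 50, where Ps is the price sellers receive.
Demand in terms of Ps becomes Qd = 838 − 6(Ps − 50) = 1138 - 6Ps. Setting this equal to supply: 1138 - 6Ps = -1172 + 9Ps, so Ps = 154.
Buyers pay Pb = 154 − 50 = 104; Q' = -1172 + 9·154 = 214.
Buyers' price falls by P* − Pb = 134 − 104 = 30; sellers' price rises by Ps − P* = 154 − 134 = 20.
So consumers capture 30/50 = 0.6 of each unit of subsidy.

Consumer share = 0.6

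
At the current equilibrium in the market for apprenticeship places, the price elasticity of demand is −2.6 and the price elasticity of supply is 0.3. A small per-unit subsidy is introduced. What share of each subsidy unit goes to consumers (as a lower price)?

Consumer share = 3/29

For a small subsidy around the equilibrium, the benefit split depends on the relative slopes, which at a point are proportional to the elasticities.
Buyer share = εs/(εs + |εd|) = 0.3/(0.3 + 2.6) = 3/29; seller share = |εd|/(εs + |εd|) = 26/29.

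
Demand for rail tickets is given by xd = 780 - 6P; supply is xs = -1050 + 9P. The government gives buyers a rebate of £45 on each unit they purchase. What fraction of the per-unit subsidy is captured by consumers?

Consumer share = 0.6

Pre-subsidy: 780 - 6P = -1050 + 9P gives P* = 122, x* = 48.
With the rebate, buyers effectively pay Pb = Ps − 45, where Ps is the price sellers receive.
Demand in terms of Ps becomes xd = 780 − 6(Ps − 45) = 1050 - 6Ps. Setting this equal to supply: 1050 - 6Ps = -1050 + 9Ps, so Ps = 140.
Buyers pay Pb = 140 − 45 = 95; x' = -1050 + 9·140 = 210.
Buyers' price falls by P* − Pb = 122 − 95 = 27; sellers' price rises by Ps − P* = 140 − 122 = 18.
So consumers capture 27/45 = 0.6 of each unit of subsidy.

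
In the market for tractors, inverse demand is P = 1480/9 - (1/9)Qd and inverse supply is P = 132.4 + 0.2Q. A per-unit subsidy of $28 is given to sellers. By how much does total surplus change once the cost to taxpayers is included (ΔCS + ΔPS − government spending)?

Pre-subsidy: 1480/9 - (1/9)Q = 132.4 + 0.2Q gives Q* = 103 and P* = 153.
With the subsidy, sellers receive Ps = Pb + 28 for each unit, where Pb is the price buyers pay.
On the curves, Pb = 1480/9 - (1/9)Q and Ps = 132.4 + 0.2Q; the wedge Ps − Pb = 28 gives 132.4 + 0.2Q − (1480/9 - (1/9)Q) = 28, so Q' = 193.
Then Pb = 1480/9 − (1/9)·193 = 143 and Ps = 132.4 + 0.2·193 = 171.
ΔCS = ½(103 + 193)(153 − 143) = 1480; ΔPS = ½(103 + 193)(171 − 153) = 2664.
Government spending = 28 × 193 = 5404.
Net change = 1480 + 2664 − 5404 = -1260. The loss equals the DWL triangle ½·28·90.

Net change in total surplus = -$1260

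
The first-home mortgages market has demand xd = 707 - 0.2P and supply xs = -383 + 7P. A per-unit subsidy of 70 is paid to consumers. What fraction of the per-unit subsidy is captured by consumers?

Consumer share = 35/36

Pre-subsidy: 707 - 0.2P = -383 + 7P gives P* = 2725/18, x* = 12181/18.
With the rebate, buyers effectively pay Pb = Ps − 70, where Ps is the price sellers receive.
Demand in terms of Ps becomes xd = 707 − 0.2(Ps − 70) = 721 - 0.2Ps. Setting this equal to supply: 721 - 0.2Ps = -383 + 7Ps, so Ps = 460/3.
Buyers pay Pb = 460/3 − 70 = 250/3; x' = -383 + 7·(460/3) = 2071/3.
Buyers' price falls by P* − Pb = 2725/18 − 250/3 = 1225/18; sellers' price rises by Ps − P* = 460/3 − 2725/18 = 35/18.
So consumers capture (1225/18)/70 = 35/36 of each unit of subsidy.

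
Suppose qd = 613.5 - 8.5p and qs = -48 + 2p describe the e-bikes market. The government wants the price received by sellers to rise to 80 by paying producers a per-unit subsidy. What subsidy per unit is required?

Required subsidy s = 21 per unit

At a seller price of 80, quantity supplied is -48 + 2·80 = 112.
Buyers absorb 112 only when they pay pb with 613.5 − 8.5·pb = 112, i.e. pb = 59.
s = ps − pb = 80 − 59 = 21.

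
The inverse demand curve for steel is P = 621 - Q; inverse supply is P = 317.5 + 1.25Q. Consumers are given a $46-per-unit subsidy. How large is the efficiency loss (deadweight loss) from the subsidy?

Deadweight loss = 4232/9

Pre-subsidy: 621 - Q = 317.5 + 1.25Q gives Q* = 1214/9 and P* = 4375/9.
With the rebate, buyers effectively pay Pb = Ps − 46, where Ps is the price sellers receive.
On the curves, Pb = 621 - Q and Ps = 317.5 + 1.25Q; the wedge Ps − Pb = 46 gives 317.5 + 1.25Q − (621 - Q) = 46, so Q' = 466/3.
Then Pb = 621 − 1·(466/3) = 1397/3 and Ps = 317.5 + 1.25·(466/3) = 1535/3.
The subsidy expands output by 466/3 − 1214/9 = 184/9 past the efficient level; on those units the gap between marginal cost and willingness to pay runs from 0 up to 46.
DWL = ½ × 46 × 184/9 = 4232/9.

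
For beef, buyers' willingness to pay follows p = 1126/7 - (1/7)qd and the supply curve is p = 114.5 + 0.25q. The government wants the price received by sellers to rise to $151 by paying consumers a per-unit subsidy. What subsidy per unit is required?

Required subsidy s = $11 per unit

At a seller price of 151, quantity supplied is -458 + 4·151 = 146.
Buyers absorb 146 only when they pay pb = 1126/7 − (1/7)·146 = 140.
s = ps − pb = 151 − 140 = 11.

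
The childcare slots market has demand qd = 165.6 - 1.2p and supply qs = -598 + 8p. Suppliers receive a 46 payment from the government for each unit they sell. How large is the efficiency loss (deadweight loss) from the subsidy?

Deadweight loss = 1104

Pre-subsidy: 165.6 - 1.2p = -598 + 8p gives p* = 83, q* = 66.
With the subsidy, sellers receive ps = pb + 46 for each unit, where pb is the price buyers pay.
Supply in terms of pb becomes qs = -598 + 8(pb + 46) = -230 + 8pb. Setting this equal to demand: 165.6 - 1.2pb = -230 + 8pb, so pb = 43.
Sellers receive ps = 43 + 46 = 89; q' = 165.6 − 1.2·43 = 114.
The subsidy expands output by 114 − 66 = 48 past the efficient level; on those units the gap between marginal cost and willingness to pay runs from 0 up to 46.
DWL = ½ × 46 × 48 = 1104.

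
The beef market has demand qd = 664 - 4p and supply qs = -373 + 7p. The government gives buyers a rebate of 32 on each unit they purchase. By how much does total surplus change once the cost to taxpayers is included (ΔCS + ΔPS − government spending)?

Pre-subsidy: 664 - 4p = -373 + 7p gives p* = 1037/11, q* = 3156/11.
With the rebate, buyers effectively pay pb = ps − 32, where ps is the price sellers receive.
Demand in terms of ps becomes qd = 664 − 4(ps − 32) = 792 - 4ps. Setting this equal to supply: 792 - 4ps = -373 + 7ps, so ps = 1165/11.
Buyers pay pb = 1165/11 − 32 = 813/11; q' = -373 + 7·(1165/11) = 4052/11.
ΔCS = ½(3156/11 + 4052/11)(1037/11 − 813/11) = 807296/121; ΔPS = ½(3156/11 + 4052/11)(1165/11 − 1037/11) = 461312/121.
Government spending = 32 × 4052/11 = 129664/11.
Net change = 807296/121 + 461312/121 − 129664/11 = -14336/11. The loss equals the DWL triangle ½·32·896/11.

Net change in total surplus = -14336/11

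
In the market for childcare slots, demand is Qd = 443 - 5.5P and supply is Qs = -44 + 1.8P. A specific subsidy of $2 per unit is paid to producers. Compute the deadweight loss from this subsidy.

Deadweight loss = 198/73

Pre-subsidy: 443 - 5.5P = -44 + 1.8P gives P* = 4870/73, Q* = 5554/73.
With the subsidy, sellers receive Ps = Pb + 2 for each unit, where Pb is the price buyers pay.
Supply in terms of Pb becomes Qs = -44 + 1.8(Pb + 2) = -40.4 + 1.8Pb. Setting this equal to demand: 443 - 5.5Pb = -40.4 + 1.8Pb, so Pb = 4834/73.
Sellers receive Ps = 4834/73 + 2 = 4980/73; Q' = 443 − 5.5·(4834/73) = 5752/73.
The subsidy expands output by 5752/73 − 5554/73 = 198/73 past the efficient level; on those units the gap between marginal cost and willingness to pay runs from 0 up to 2.
DWL = ½ × 2 × 198/73 = 198/73.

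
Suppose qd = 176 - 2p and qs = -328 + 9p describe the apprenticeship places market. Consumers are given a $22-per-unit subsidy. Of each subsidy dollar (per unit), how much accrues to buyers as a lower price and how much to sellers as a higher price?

Pre-subsidy: 176 - 2p = -328 + 9p gives p* = 504/11, q* = 928/11.
With the rebate, buyers effectively pay pb = ps − 22, where ps is the price sellers receive.
Demand in terms of ps becomes qd = 176 − 2(ps − 22) = 220 - 2ps. Setting this equal to supply: 220 - 2ps = -328 + 9ps, so ps = 548/11.
Buyers pay pb = 548/11 − 22 = 306/11; q' = -328 + 9·(548/11) = 1324/11.
Buyers' price falls by p* − pb = 504/11 − 306/11 = 18; sellers' price rises by ps − p* = 548/11 − 504/11 = 4.

Buyers gain $18 per unit; sellers gain $4 per unit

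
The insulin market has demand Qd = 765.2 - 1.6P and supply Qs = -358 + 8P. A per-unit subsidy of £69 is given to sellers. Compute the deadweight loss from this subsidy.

Deadweight loss = £3174

Pre-subsidy: 765.2 - 1.6P = -358 + 8P gives P* = 117, Q* = 578.
With the subsidy, sellers receive Ps = Pb + 69 for each unit, where Pb is the price buyers pay.
Supply in terms of Pb becomes Qs = -358 + 8(Pb + 69) = 194 + 8Pb. Setting this equal to demand: 765.2 - 1.6Pb = 194 + 8Pb, so Pb = 59.5.
Sellers receive Ps = 59.5 + 69 = 128.5; Q' = 765.2 − 1.6·59.5 = 670.
The subsidy expands output by 670 − 578 = 92 past the efficient level; on those units the gap between marginal cost and willingness to pay runs from 0 up to 69.
DWL = ½ × 69 × 92 = 3174.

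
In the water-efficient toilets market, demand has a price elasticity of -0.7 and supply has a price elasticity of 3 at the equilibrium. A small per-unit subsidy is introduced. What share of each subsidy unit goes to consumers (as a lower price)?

Consumer share = 30/37

For a small subsidy around the equilibrium, the benefit split depends on the relative slopes, which at a point are proportional to the elasticities.
Buyer share = εs/(εs + |εd|) = 3/(3 + 0.7) = 30/37; seller share = |εd|/(εs + |εd|) = 7/37.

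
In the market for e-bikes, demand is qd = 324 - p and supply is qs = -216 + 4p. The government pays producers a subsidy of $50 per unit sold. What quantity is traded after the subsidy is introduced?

Pre-subsidy: 324 - p = -216 + 4p gives p* = 108, q* = 216.
With the subsidy, sellers receive ps = pb + 50 for each unit, where pb is the price buyers pay.
Supply in terms of pb becomes qs = -216 + 4(pb + 50) = -16 + 4pb. Setting this equal to demand: 324 - pb = -16 + 4pb, so pb = 68.
Sellers receive ps = 68 + 50 = 118; q' = 324 − 1·68 = 256.

q' = 256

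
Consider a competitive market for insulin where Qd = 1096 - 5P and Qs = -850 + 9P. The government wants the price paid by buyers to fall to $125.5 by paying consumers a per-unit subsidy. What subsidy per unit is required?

Required subsidy s = $21 per unit

At a buyer price of 125.5, quantity demanded is 1096 − 5·125.5 = 468.5.
Sellers supply 468.5 only when they receive Ps with -850 + 9·Ps = 468.5, i.e. Ps = 146.5.
s = Ps − Pb = 146.5 − 125.5 = 21.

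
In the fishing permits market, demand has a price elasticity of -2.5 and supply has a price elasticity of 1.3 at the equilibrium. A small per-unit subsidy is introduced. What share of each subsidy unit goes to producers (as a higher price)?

Producer share = 25/38

For a small subsidy around the equilibrium, the benefit split depends on the relative slopes, which at a point are proportional to the elasticities.
Buyer share = εs/(εs + |εd|) = 1.3/(1.3 + 2.5) = 13/38; seller share = |εd|/(εs + |εd|) = 25/38.
So producers capture 25/38 of the subsidy.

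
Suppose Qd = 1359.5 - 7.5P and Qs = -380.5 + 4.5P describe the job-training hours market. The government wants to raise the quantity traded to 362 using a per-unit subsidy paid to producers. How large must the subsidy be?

Required subsidy s = 32 per unit

At Q = 362, invert demand for the buyer price: Pb = (1359.5 − 362)/7.5 = 133; invert supply for the seller price: Ps = (362 − (-380.5))/4.5 = 165.
The subsidy must fill the gap: s = Ps − Pb = 165 − 133 = 32.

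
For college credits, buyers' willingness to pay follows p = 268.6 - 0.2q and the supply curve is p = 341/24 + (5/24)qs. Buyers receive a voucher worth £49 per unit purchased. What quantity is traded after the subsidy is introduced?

Pre-subsidy: 268.6 - 0.2q = 341/24 + (5/24)q gives q* = 623 and p* = 144.
With the rebate, buyers effectively pay pb = ps − 49, where ps is the price sellers receive.
On the curves, pb = 268.6 - 0.2q and ps = 341/24 + (5/24)q; the wedge ps − pb = 49 gives 341/24 + (5/24)q − (268.6 - 0.2q) = 49, so q' = 743.
Then pb = 268.6 − 0.2·743 = 120 and ps = 341/24 + (5/24)·743 = 169.

q' = 743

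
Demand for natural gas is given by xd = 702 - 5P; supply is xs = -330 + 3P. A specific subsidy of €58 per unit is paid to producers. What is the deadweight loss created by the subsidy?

Pre-subsidy: 702 - 5P = -330 + 3P gives P* = 129, x* = 57.
With the subsidy, sellers receive Ps = Pb + 58 for each unit, where Pb is the price buyers pay.
Supply in terms of Pb becomes xs = -330 + 3(Pb + 58) = -156 + 3Pb. Setting this equal to demand: 702 - 5Pb = -156 + 3Pb, so Pb = 107.25.
Sellers receive Ps = 107.25 + 58 = 165.25; x' = 702 − 5·107.25 = 165.75.
The subsidy expands output by 165.75 − 57 = 108.75 past the efficient level; on those units the gap between marginal cost and willingness to pay runs from 0 up to 58.
DWL = ½ × 58 × 108.75 = 3153.75.

Deadweight loss = €3153.75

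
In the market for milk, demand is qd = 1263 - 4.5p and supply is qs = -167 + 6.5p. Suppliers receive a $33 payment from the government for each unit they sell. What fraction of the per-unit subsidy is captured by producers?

Pre-subsidy: 1263 - 4.5p = -167 + 6.5p gives p* = 130, q* = 678.
With the subsidy, sellers receive ps = pb + 33 for each unit, where pb is the price buyers pay.
Supply in terms of pb becomes qs = -167 + 6.5(pb + 33) = 47.5 + 6.5pb. Setting this equal to demand: 1263 - 4.5pb = 47.5 + 6.5pb, so pb = 110.5.
Sellers receive ps = 110.5 + 33 = 143.5; q' = 1263 − 4.5·110.5 = 765.75.
Buyers' price falls by p* − pb = 130 − 110.5 = 19.5; sellers' price rises by ps − p* = 143.5 − 130 = 13.5.
So producers capture 13.5/33 = 9/22 of each unit of subsidy.

Producer share = 9/22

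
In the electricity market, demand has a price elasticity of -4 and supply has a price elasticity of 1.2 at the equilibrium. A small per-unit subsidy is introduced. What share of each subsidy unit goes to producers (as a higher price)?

For a small subsidy around the equilibrium, the benefit split depends on the relative slopes, which at a point are proportional to the elasticities.
Buyer share = εs/(εs + |εd|) = 1.2/(1.2 + 4) = 3/13; seller share = |εd|/(εs + |εd|) = 10/13.
So producers capture 10/13 of the subsidy.

Producer share = 10/13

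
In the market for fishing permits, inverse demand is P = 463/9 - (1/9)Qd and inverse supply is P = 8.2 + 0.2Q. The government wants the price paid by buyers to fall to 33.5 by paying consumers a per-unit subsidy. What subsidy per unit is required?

At a buyer price of 33.5, quantity demanded is 463 − 9·33.5 = 161.5.
Sellers supply 161.5 only when they receive Ps = 8.2 + 0.2·161.5 = 40.5.
s = Ps − Pb = 40.5 − 33.5 = 7.

Required subsidy s = 7 per unit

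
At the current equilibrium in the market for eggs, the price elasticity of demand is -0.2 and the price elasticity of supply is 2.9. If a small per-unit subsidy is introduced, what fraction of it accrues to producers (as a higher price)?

Producer share = 2/31

For a small subsidy around the equilibrium, the benefit split depends on the relative slopes, which at a point are proportional to the elasticities.
Buyer share = εs/(εs + |εd|) = 2.9/(2.9 + 0.2) = 29/31; seller share = |εd|/(εs + |εd|) = 2/31.
So producers capture 2/31 of the subsidy.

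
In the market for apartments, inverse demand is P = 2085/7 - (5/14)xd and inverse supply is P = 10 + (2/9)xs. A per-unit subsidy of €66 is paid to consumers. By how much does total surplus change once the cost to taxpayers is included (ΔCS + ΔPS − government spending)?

Net change in total surplus = -274428/73

Pre-subsidy: 2085/7 - (5/14)x = 10 + (2/9)x gives x* = 36270/73 and P* = 8790/73.
With the rebate, buyers effectively pay Pb = Ps − 66, where Ps is the price sellers receive.
On the curves, Pb = 2085/7 - (5/14)x and Ps = 10 + (2/9)x; the wedge Ps − Pb = 66 gives 10 + (2/9)x − (2085/7 - (5/14)x) = 66, so x' = 44586/73.
Then Pb = 2085/7 − (5/14)·(44586/73) = 5820/73 and Ps = 10 + (2/9)·(44586/73) = 10638/73.
ΔCS = ½(36270/73 + 44586/73)(8790/73 − 5820/73) = 120071160/5329; ΔPS = ½(36270/73 + 44586/73)(10638/73 − 8790/73) = 74710944/5329.
Government spending = 66 × 44586/73 = 2942676/73.
Net change = 120071160/5329 + 74710944/5329 − 2942676/73 = -274428/73. The loss equals the DWL triangle ½·66·8316/73.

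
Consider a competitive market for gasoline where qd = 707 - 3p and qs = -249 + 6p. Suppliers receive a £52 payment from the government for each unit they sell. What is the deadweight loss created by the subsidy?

Pre-subsidy: 707 - 3p = -249 + 6p gives p* = 956/9, q* = 1165/3.
With the subsidy, sellers receive ps = pb + 52 for each unit, where pb is the price buyers pay.
Supply in terms of pb becomes qs = -249 + 6(pb + 52) = 63 + 6pb. Setting this equal to demand: 707 - 3pb = 63 + 6pb, so pb = 644/9.
Sellers receive ps = 644/9 + 52 = 1112/9; q' = 707 − 3·(644/9) = 1477/3.
The subsidy expands output by 1477/3 − 1165/3 = 104 past the efficient level; on those units the gap between marginal cost and willingness to pay runs from 0 up to 52.
DWL = ½ × 52 × 104 = 2704.

Deadweight loss = £2704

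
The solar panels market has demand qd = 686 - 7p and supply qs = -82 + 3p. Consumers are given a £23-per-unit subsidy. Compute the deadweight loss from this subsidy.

Pre-subsidy: 686 - 7p = -82 + 3p gives p* = 76.8, q* = 148.4.
With the rebate, buyers effectively pay pb = ps − 23, where ps is the price sellers receive.
Demand in terms of ps becomes qd = 686 − 7(ps − 23) = 847 - 7ps. Setting this equal to supply: 847 - 7ps = -82 + 3ps, so ps = 92.9.
Buyers pay pb = 92.9 − 23 = 69.9; q' = -82 + 3·92.9 = 196.7.
The subsidy expands output by 196.7 − 148.4 = 48.3 past the efficient level; on those units the gap between marginal cost and willingness to pay runs from 0 up to 23.
DWL = ½ × 23 × 48.3 = 555.45.

Deadweight loss = £555.45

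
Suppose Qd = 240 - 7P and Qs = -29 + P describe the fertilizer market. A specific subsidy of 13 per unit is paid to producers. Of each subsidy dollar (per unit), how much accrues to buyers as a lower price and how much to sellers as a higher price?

Buyers gain 1.625 per unit; sellers gain 11.375 per unit

Pre-subsidy: 240 - 7P = -29 + P gives P* = 33.625, Q* = 4.625.
With the subsidy, sellers receive Ps = Pb + 13 for each unit, where Pb is the price buyers pay.
Supply in terms of Pb becomes Qs = -29 + 1(Pb + 13) = -16 + Pb. Setting this equal to demand: 240 - 7Pb = -16 + Pb, so Pb = 32.
Sellers receive Ps = 32 + 13 = 45; Q' = 240 − 7·32 = 16.
Buyers' price falls by P* − Pb = 33.625 − 32 = 1.625; sellers' price rises by Ps − P* = 45 − 33.625 = 11.375.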